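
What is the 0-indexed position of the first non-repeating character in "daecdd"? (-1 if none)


Input: daecdd
Character frequencies:
  'a': 1
  'c': 1
  'd': 3
  'e': 1
Scanning left to right for freq == 1:
  Position 0 ('d'): freq=3, skip
  Position 1 ('a'): unique! => answer = 1

1


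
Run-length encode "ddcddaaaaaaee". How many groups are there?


Input: ddcddaaaaaaee
Scanning for consecutive runs:
  Group 1: 'd' x 2 (positions 0-1)
  Group 2: 'c' x 1 (positions 2-2)
  Group 3: 'd' x 2 (positions 3-4)
  Group 4: 'a' x 6 (positions 5-10)
  Group 5: 'e' x 2 (positions 11-12)
Total groups: 5

5


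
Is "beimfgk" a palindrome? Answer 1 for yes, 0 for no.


Input: beimfgk
Reversed: kgfmieb
  Compare pos 0 ('b') with pos 6 ('k'): MISMATCH
  Compare pos 1 ('e') with pos 5 ('g'): MISMATCH
  Compare pos 2 ('i') with pos 4 ('f'): MISMATCH
Result: not a palindrome

0


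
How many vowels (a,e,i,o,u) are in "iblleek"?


Input: iblleek
Checking each character:
  'i' at position 0: vowel (running total: 1)
  'b' at position 1: consonant
  'l' at position 2: consonant
  'l' at position 3: consonant
  'e' at position 4: vowel (running total: 2)
  'e' at position 5: vowel (running total: 3)
  'k' at position 6: consonant
Total vowels: 3

3


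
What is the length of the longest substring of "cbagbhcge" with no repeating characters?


Input: "cbagbhcge"
Sliding window (track last position of each char):
  Position 0 ('c'): window [0,0] length 1 -- new best
  Position 1 ('b'): window [0,1] length 2 -- new best
  Position 2 ('a'): window [0,2] length 3 -- new best
  Position 3 ('g'): window [0,3] length 4 -- new best
  Position 4 ('b'): repeat (last at 1), move window start to 2
  Position 4 ('b'): window [2,4] length 3
  Position 5 ('h'): window [2,5] length 4
  Position 6 ('c'): window [2,6] length 5 -- new best
  Position 7 ('g'): repeat (last at 3), move window start to 4
  Position 7 ('g'): window [4,7] length 4
  Position 8 ('e'): window [4,8] length 5
Longest substring with no repeats: "agbhc" with length 5

5


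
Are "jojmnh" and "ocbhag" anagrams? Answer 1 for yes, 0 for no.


Strings: "jojmnh", "ocbhag"
Sorted first:  hjjmno
Sorted second: abcgho
Differ at position 0: 'h' vs 'a' => not anagrams

0


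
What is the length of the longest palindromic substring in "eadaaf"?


Input: "eadaaf"
Checking substrings for palindromes:
  [1:4] "ada" (len 3) => palindrome
  [3:5] "aa" (len 2) => palindrome
Longest palindromic substring: "ada" with length 3

3


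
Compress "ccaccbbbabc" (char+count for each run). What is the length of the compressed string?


Input: ccaccbbbabc
Runs:
  'c' x 2 => "c2"
  'a' x 1 => "a1"
  'c' x 2 => "c2"
  'b' x 3 => "b3"
  'a' x 1 => "a1"
  'b' x 1 => "b1"
  'c' x 1 => "c1"
Compressed: "c2a1c2b3a1b1c1"
Compressed length: 14

14


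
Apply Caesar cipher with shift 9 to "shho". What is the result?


Caesar cipher: shift "shho" by 9
  's' (pos 18) + 9 = pos 1 = 'b'
  'h' (pos 7) + 9 = pos 16 = 'q'
  'h' (pos 7) + 9 = pos 16 = 'q'
  'o' (pos 14) + 9 = pos 23 = 'x'
Result: bqqx

bqqx


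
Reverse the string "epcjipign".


Input: epcjipign
Reading characters right to left:
  Position 8: 'n'
  Position 7: 'g'
  Position 6: 'i'
  Position 5: 'p'
  Position 4: 'i'
  Position 3: 'j'
  Position 2: 'c'
  Position 1: 'p'
  Position 0: 'e'
Reversed: ngipijcpe

ngipijcpe


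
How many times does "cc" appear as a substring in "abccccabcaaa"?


Searching for "cc" in "abccccabcaaa"
Scanning each position:
  Position 0: "ab" => no
  Position 1: "bc" => no
  Position 2: "cc" => MATCH
  Position 3: "cc" => MATCH
  Position 4: "cc" => MATCH
  Position 5: "ca" => no
  Position 6: "ab" => no
  Position 7: "bc" => no
  Position 8: "ca" => no
  Position 9: "aa" => no
  Position 10: "aa" => no
Total occurrences: 3

3


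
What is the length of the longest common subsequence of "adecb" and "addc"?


LCS of "adecb" and "addc"
DP table:
           a    d    d    c
      0    0    0    0    0
  a   0    1    1    1    1
  d   0    1    2    2    2
  e   0    1    2    2    2
  c   0    1    2    2    3
  b   0    1    2    2    3
LCS length = dp[5][4] = 3

3


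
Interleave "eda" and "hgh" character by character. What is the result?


Interleaving "eda" and "hgh":
  Position 0: 'e' from first, 'h' from second => "eh"
  Position 1: 'd' from first, 'g' from second => "dg"
  Position 2: 'a' from first, 'h' from second => "ah"
Result: ehdgah

ehdgah


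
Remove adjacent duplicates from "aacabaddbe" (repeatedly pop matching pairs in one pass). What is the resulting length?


Input: aacabaddbe
Stack-based adjacent duplicate removal:
  Read 'a': push. Stack: a
  Read 'a': matches stack top 'a' => pop. Stack: (empty)
  Read 'c': push. Stack: c
  Read 'a': push. Stack: ca
  Read 'b': push. Stack: cab
  Read 'a': push. Stack: caba
  Read 'd': push. Stack: cabad
  Read 'd': matches stack top 'd' => pop. Stack: caba
  Read 'b': push. Stack: cabab
  Read 'e': push. Stack: cababe
Final stack: "cababe" (length 6)

6


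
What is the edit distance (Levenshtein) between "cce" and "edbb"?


Computing edit distance: "cce" -> "edbb"
DP table:
           e    d    b    b
      0    1    2    3    4
  c   1    1    2    3    4
  c   2    2    2    3    4
  e   3    2    3    3    4
Edit distance = dp[3][4] = 4

4


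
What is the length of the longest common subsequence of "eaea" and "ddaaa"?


LCS of "eaea" and "ddaaa"
DP table:
           d    d    a    a    a
      0    0    0    0    0    0
  e   0    0    0    0    0    0
  a   0    0    0    1    1    1
  e   0    0    0    1    1    1
  a   0    0    0    1    2    2
LCS length = dp[4][5] = 2

2


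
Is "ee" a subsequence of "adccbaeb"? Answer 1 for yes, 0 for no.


Check if "ee" is a subsequence of "adccbaeb"
Greedy scan:
  Position 0 ('a'): no match needed
  Position 1 ('d'): no match needed
  Position 2 ('c'): no match needed
  Position 3 ('c'): no match needed
  Position 4 ('b'): no match needed
  Position 5 ('a'): no match needed
  Position 6 ('e'): matches sub[0] = 'e'
  Position 7 ('b'): no match needed
Only matched 1/2 characters => not a subsequence

0


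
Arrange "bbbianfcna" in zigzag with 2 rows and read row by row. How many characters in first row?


Zigzag "bbbianfcna" into 2 rows:
Placing characters:
  'b' => row 0
  'b' => row 1
  'b' => row 0
  'i' => row 1
  'a' => row 0
  'n' => row 1
  'f' => row 0
  'c' => row 1
  'n' => row 0
  'a' => row 1
Rows:
  Row 0: "bbafn"
  Row 1: "binca"
First row length: 5

5


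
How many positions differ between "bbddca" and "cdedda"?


Comparing "bbddca" and "cdedda" position by position:
  Position 0: 'b' vs 'c' => DIFFER
  Position 1: 'b' vs 'd' => DIFFER
  Position 2: 'd' vs 'e' => DIFFER
  Position 3: 'd' vs 'd' => same
  Position 4: 'c' vs 'd' => DIFFER
  Position 5: 'a' vs 'a' => same
Positions that differ: 4

4


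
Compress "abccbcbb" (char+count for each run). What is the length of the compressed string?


Input: abccbcbb
Runs:
  'a' x 1 => "a1"
  'b' x 1 => "b1"
  'c' x 2 => "c2"
  'b' x 1 => "b1"
  'c' x 1 => "c1"
  'b' x 2 => "b2"
Compressed: "a1b1c2b1c1b2"
Compressed length: 12

12


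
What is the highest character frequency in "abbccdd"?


Input: abbccdd
Character counts:
  'a': 1
  'b': 2
  'c': 2
  'd': 2
Maximum frequency: 2

2


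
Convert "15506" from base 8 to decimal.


Input: "15506" in base 8
Positional expansion:
  Digit '1' (value 1) x 8^4 = 4096
  Digit '5' (value 5) x 8^3 = 2560
  Digit '5' (value 5) x 8^2 = 320
  Digit '0' (value 0) x 8^1 = 0
  Digit '6' (value 6) x 8^0 = 6
Sum = 6982

6982


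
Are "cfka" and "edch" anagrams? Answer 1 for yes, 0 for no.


Strings: "cfka", "edch"
Sorted first:  acfk
Sorted second: cdeh
Differ at position 0: 'a' vs 'c' => not anagrams

0


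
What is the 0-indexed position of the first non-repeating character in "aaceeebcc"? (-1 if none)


Input: aaceeebcc
Character frequencies:
  'a': 2
  'b': 1
  'c': 3
  'e': 3
Scanning left to right for freq == 1:
  Position 0 ('a'): freq=2, skip
  Position 1 ('a'): freq=2, skip
  Position 2 ('c'): freq=3, skip
  Position 3 ('e'): freq=3, skip
  Position 4 ('e'): freq=3, skip
  Position 5 ('e'): freq=3, skip
  Position 6 ('b'): unique! => answer = 6

6


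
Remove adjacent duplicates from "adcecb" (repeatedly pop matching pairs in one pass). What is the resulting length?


Input: adcecb
Stack-based adjacent duplicate removal:
  Read 'a': push. Stack: a
  Read 'd': push. Stack: ad
  Read 'c': push. Stack: adc
  Read 'e': push. Stack: adce
  Read 'c': push. Stack: adcec
  Read 'b': push. Stack: adcecb
Final stack: "adcecb" (length 6)

6


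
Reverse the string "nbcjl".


Input: nbcjl
Reading characters right to left:
  Position 4: 'l'
  Position 3: 'j'
  Position 2: 'c'
  Position 1: 'b'
  Position 0: 'n'
Reversed: ljcbn

ljcbn


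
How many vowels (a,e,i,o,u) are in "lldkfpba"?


Input: lldkfpba
Checking each character:
  'l' at position 0: consonant
  'l' at position 1: consonant
  'd' at position 2: consonant
  'k' at position 3: consonant
  'f' at position 4: consonant
  'p' at position 5: consonant
  'b' at position 6: consonant
  'a' at position 7: vowel (running total: 1)
Total vowels: 1

1


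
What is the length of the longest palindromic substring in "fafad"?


Input: "fafad"
Checking substrings for palindromes:
  [0:3] "faf" (len 3) => palindrome
  [1:4] "afa" (len 3) => palindrome
Longest palindromic substring: "faf" with length 3

3


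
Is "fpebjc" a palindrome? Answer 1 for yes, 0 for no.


Input: fpebjc
Reversed: cjbepf
  Compare pos 0 ('f') with pos 5 ('c'): MISMATCH
  Compare pos 1 ('p') with pos 4 ('j'): MISMATCH
  Compare pos 2 ('e') with pos 3 ('b'): MISMATCH
Result: not a palindrome

0


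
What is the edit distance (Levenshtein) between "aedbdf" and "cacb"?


Computing edit distance: "aedbdf" -> "cacb"
DP table:
           c    a    c    b
      0    1    2    3    4
  a   1    1    1    2    3
  e   2    2    2    2    3
  d   3    3    3    3    3
  b   4    4    4    4    3
  d   5    5    5    5    4
  f   6    6    6    6    5
Edit distance = dp[6][4] = 5

5


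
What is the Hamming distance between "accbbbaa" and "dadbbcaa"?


Comparing "accbbbaa" and "dadbbcaa" position by position:
  Position 0: 'a' vs 'd' => differ
  Position 1: 'c' vs 'a' => differ
  Position 2: 'c' vs 'd' => differ
  Position 3: 'b' vs 'b' => same
  Position 4: 'b' vs 'b' => same
  Position 5: 'b' vs 'c' => differ
  Position 6: 'a' vs 'a' => same
  Position 7: 'a' vs 'a' => same
Total differences (Hamming distance): 4

4


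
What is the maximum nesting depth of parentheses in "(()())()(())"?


Input: "(()())()(())"
Tracking depth:
  Position 0 '(': depth becomes 1
  Position 1 '(': depth becomes 2
  Position 2 ')': depth becomes 1
  Position 3 '(': depth becomes 2
  Position 4 ')': depth becomes 1
  Position 5 ')': depth becomes 0
  Position 6 '(': depth becomes 1
  Position 7 ')': depth becomes 0
  Position 8 '(': depth becomes 1
  Position 9 '(': depth becomes 2
  Position 10 ')': depth becomes 1
  Position 11 ')': depth becomes 0
Maximum depth reached: 2

2


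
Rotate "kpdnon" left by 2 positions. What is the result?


Input: "kpdnon", rotate left by 2
First 2 characters: "kp"
Remaining characters: "dnon"
Concatenate remaining + first: "dnon" + "kp" = "dnonkp"

dnonkp


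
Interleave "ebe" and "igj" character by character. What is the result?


Interleaving "ebe" and "igj":
  Position 0: 'e' from first, 'i' from second => "ei"
  Position 1: 'b' from first, 'g' from second => "bg"
  Position 2: 'e' from first, 'j' from second => "ej"
Result: eibgej

eibgej


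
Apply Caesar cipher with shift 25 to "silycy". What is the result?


Caesar cipher: shift "silycy" by 25
  's' (pos 18) + 25 = pos 17 = 'r'
  'i' (pos 8) + 25 = pos 7 = 'h'
  'l' (pos 11) + 25 = pos 10 = 'k'
  'y' (pos 24) + 25 = pos 23 = 'x'
  'c' (pos 2) + 25 = pos 1 = 'b'
  'y' (pos 24) + 25 = pos 23 = 'x'
Result: rhkxbx

rhkxbx


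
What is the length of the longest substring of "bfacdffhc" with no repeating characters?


Input: "bfacdffhc"
Sliding window (track last position of each char):
  Position 0 ('b'): window [0,0] length 1 -- new best
  Position 1 ('f'): window [0,1] length 2 -- new best
  Position 2 ('a'): window [0,2] length 3 -- new best
  Position 3 ('c'): window [0,3] length 4 -- new best
  Position 4 ('d'): window [0,4] length 5 -- new best
  Position 5 ('f'): repeat (last at 1), move window start to 2
  Position 5 ('f'): window [2,5] length 4
  Position 6 ('f'): repeat (last at 5), move window start to 6
  Position 6 ('f'): window [6,6] length 1
  Position 7 ('h'): window [6,7] length 2
  Position 8 ('c'): window [6,8] length 3
Longest substring with no repeats: "bfacd" with length 5

5


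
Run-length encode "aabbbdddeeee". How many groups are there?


Input: aabbbdddeeee
Scanning for consecutive runs:
  Group 1: 'a' x 2 (positions 0-1)
  Group 2: 'b' x 3 (positions 2-4)
  Group 3: 'd' x 3 (positions 5-7)
  Group 4: 'e' x 4 (positions 8-11)
Total groups: 4

4


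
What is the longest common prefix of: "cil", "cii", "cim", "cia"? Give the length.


Words: cil, cii, cim, cia
  Position 0: all 'c' => match
  Position 1: all 'i' => match
  Position 2: ('l', 'i', 'm', 'a') => mismatch, stop
LCP = "ci" (length 2)

2


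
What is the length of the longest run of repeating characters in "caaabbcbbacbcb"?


Input: "caaabbcbbacbcb"
Scanning for longest run:
  Position 1 ('a'): new char, reset run to 1
  Position 2 ('a'): continues run of 'a', length=2
  Position 3 ('a'): continues run of 'a', length=3
  Position 4 ('b'): new char, reset run to 1
  Position 5 ('b'): continues run of 'b', length=2
  Position 6 ('c'): new char, reset run to 1
  Position 7 ('b'): new char, reset run to 1
  Position 8 ('b'): continues run of 'b', length=2
  Position 9 ('a'): new char, reset run to 1
  Position 10 ('c'): new char, reset run to 1
  Position 11 ('b'): new char, reset run to 1
  Position 12 ('c'): new char, reset run to 1
  Position 13 ('b'): new char, reset run to 1
Longest run: 'a' with length 3

3


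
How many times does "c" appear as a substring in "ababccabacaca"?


Searching for "c" in "ababccabacaca"
Scanning each position:
  Position 0: "a" => no
  Position 1: "b" => no
  Position 2: "a" => no
  Position 3: "b" => no
  Position 4: "c" => MATCH
  Position 5: "c" => MATCH
  Position 6: "a" => no
  Position 7: "b" => no
  Position 8: "a" => no
  Position 9: "c" => MATCH
  Position 10: "a" => no
  Position 11: "c" => MATCH
  Position 12: "a" => no
Total occurrences: 4

4


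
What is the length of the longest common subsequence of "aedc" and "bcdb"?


LCS of "aedc" and "bcdb"
DP table:
           b    c    d    b
      0    0    0    0    0
  a   0    0    0    0    0
  e   0    0    0    0    0
  d   0    0    0    1    1
  c   0    0    1    1    1
LCS length = dp[4][4] = 1

1


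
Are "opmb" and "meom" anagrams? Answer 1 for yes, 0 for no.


Strings: "opmb", "meom"
Sorted first:  bmop
Sorted second: emmo
Differ at position 0: 'b' vs 'e' => not anagrams

0


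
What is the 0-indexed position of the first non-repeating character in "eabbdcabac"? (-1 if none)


Input: eabbdcabac
Character frequencies:
  'a': 3
  'b': 3
  'c': 2
  'd': 1
  'e': 1
Scanning left to right for freq == 1:
  Position 0 ('e'): unique! => answer = 0

0


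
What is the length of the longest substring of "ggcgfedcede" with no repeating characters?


Input: "ggcgfedcede"
Sliding window (track last position of each char):
  Position 0 ('g'): window [0,0] length 1 -- new best
  Position 1 ('g'): repeat (last at 0), move window start to 1
  Position 1 ('g'): window [1,1] length 1
  Position 2 ('c'): window [1,2] length 2 -- new best
  Position 3 ('g'): repeat (last at 1), move window start to 2
  Position 3 ('g'): window [2,3] length 2
  Position 4 ('f'): window [2,4] length 3 -- new best
  Position 5 ('e'): window [2,5] length 4 -- new best
  Position 6 ('d'): window [2,6] length 5 -- new best
  Position 7 ('c'): repeat (last at 2), move window start to 3
  Position 7 ('c'): window [3,7] length 5
  Position 8 ('e'): repeat (last at 5), move window start to 6
  Position 8 ('e'): window [6,8] length 3
  Position 9 ('d'): repeat (last at 6), move window start to 7
  Position 9 ('d'): window [7,9] length 3
  Position 10 ('e'): repeat (last at 8), move window start to 9
  Position 10 ('e'): window [9,10] length 2
Longest substring with no repeats: "cgfed" with length 5

5


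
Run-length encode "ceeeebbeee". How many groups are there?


Input: ceeeebbeee
Scanning for consecutive runs:
  Group 1: 'c' x 1 (positions 0-0)
  Group 2: 'e' x 4 (positions 1-4)
  Group 3: 'b' x 2 (positions 5-6)
  Group 4: 'e' x 3 (positions 7-9)
Total groups: 4

4


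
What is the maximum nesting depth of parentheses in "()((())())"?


Input: "()((())())"
Tracking depth:
  Position 0 '(': depth becomes 1
  Position 1 ')': depth becomes 0
  Position 2 '(': depth becomes 1
  Position 3 '(': depth becomes 2
  Position 4 '(': depth becomes 3
  Position 5 ')': depth becomes 2
  Position 6 ')': depth becomes 1
  Position 7 '(': depth becomes 2
  Position 8 ')': depth becomes 1
  Position 9 ')': depth becomes 0
Maximum depth reached: 3

3


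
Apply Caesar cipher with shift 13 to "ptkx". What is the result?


Caesar cipher: shift "ptkx" by 13
  'p' (pos 15) + 13 = pos 2 = 'c'
  't' (pos 19) + 13 = pos 6 = 'g'
  'k' (pos 10) + 13 = pos 23 = 'x'
  'x' (pos 23) + 13 = pos 10 = 'k'
Result: cgxk

cgxk


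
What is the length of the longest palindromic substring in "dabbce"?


Input: "dabbce"
Checking substrings for palindromes:
  [2:4] "bb" (len 2) => palindrome
Longest palindromic substring: "bb" with length 2

2


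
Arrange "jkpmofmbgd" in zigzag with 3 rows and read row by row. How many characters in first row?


Zigzag "jkpmofmbgd" into 3 rows:
Placing characters:
  'j' => row 0
  'k' => row 1
  'p' => row 2
  'm' => row 1
  'o' => row 0
  'f' => row 1
  'm' => row 2
  'b' => row 1
  'g' => row 0
  'd' => row 1
Rows:
  Row 0: "jog"
  Row 1: "kmfbd"
  Row 2: "pm"
First row length: 3

3


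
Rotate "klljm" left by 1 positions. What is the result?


Input: "klljm", rotate left by 1
First 1 characters: "k"
Remaining characters: "lljm"
Concatenate remaining + first: "lljm" + "k" = "lljmk"

lljmk


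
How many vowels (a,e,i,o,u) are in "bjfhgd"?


Input: bjfhgd
Checking each character:
  'b' at position 0: consonant
  'j' at position 1: consonant
  'f' at position 2: consonant
  'h' at position 3: consonant
  'g' at position 4: consonant
  'd' at position 5: consonant
Total vowels: 0

0


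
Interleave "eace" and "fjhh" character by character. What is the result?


Interleaving "eace" and "fjhh":
  Position 0: 'e' from first, 'f' from second => "ef"
  Position 1: 'a' from first, 'j' from second => "aj"
  Position 2: 'c' from first, 'h' from second => "ch"
  Position 3: 'e' from first, 'h' from second => "eh"
Result: efajcheh

efajcheh


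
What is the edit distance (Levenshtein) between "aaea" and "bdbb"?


Computing edit distance: "aaea" -> "bdbb"
DP table:
           b    d    b    b
      0    1    2    3    4
  a   1    1    2    3    4
  a   2    2    2    3    4
  e   3    3    3    3    4
  a   4    4    4    4    4
Edit distance = dp[4][4] = 4

4


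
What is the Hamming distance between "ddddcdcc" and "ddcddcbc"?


Comparing "ddddcdcc" and "ddcddcbc" position by position:
  Position 0: 'd' vs 'd' => same
  Position 1: 'd' vs 'd' => same
  Position 2: 'd' vs 'c' => differ
  Position 3: 'd' vs 'd' => same
  Position 4: 'c' vs 'd' => differ
  Position 5: 'd' vs 'c' => differ
  Position 6: 'c' vs 'b' => differ
  Position 7: 'c' vs 'c' => same
Total differences (Hamming distance): 4

4


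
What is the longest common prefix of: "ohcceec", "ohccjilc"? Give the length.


Words: ohcceec, ohccjilc
  Position 0: all 'o' => match
  Position 1: all 'h' => match
  Position 2: all 'c' => match
  Position 3: all 'c' => match
  Position 4: ('e', 'j') => mismatch, stop
LCP = "ohcc" (length 4)

4


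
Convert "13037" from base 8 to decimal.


Input: "13037" in base 8
Positional expansion:
  Digit '1' (value 1) x 8^4 = 4096
  Digit '3' (value 3) x 8^3 = 1536
  Digit '0' (value 0) x 8^2 = 0
  Digit '3' (value 3) x 8^1 = 24
  Digit '7' (value 7) x 8^0 = 7
Sum = 5663

5663


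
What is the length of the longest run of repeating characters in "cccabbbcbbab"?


Input: "cccabbbcbbab"
Scanning for longest run:
  Position 1 ('c'): continues run of 'c', length=2
  Position 2 ('c'): continues run of 'c', length=3
  Position 3 ('a'): new char, reset run to 1
  Position 4 ('b'): new char, reset run to 1
  Position 5 ('b'): continues run of 'b', length=2
  Position 6 ('b'): continues run of 'b', length=3
  Position 7 ('c'): new char, reset run to 1
  Position 8 ('b'): new char, reset run to 1
  Position 9 ('b'): continues run of 'b', length=2
  Position 10 ('a'): new char, reset run to 1
  Position 11 ('b'): new char, reset run to 1
Longest run: 'c' with length 3

3


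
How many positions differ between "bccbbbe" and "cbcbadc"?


Comparing "bccbbbe" and "cbcbadc" position by position:
  Position 0: 'b' vs 'c' => DIFFER
  Position 1: 'c' vs 'b' => DIFFER
  Position 2: 'c' vs 'c' => same
  Position 3: 'b' vs 'b' => same
  Position 4: 'b' vs 'a' => DIFFER
  Position 5: 'b' vs 'd' => DIFFER
  Position 6: 'e' vs 'c' => DIFFER
Positions that differ: 5

5


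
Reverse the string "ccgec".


Input: ccgec
Reading characters right to left:
  Position 4: 'c'
  Position 3: 'e'
  Position 2: 'g'
  Position 1: 'c'
  Position 0: 'c'
Reversed: cegcc

cegcc


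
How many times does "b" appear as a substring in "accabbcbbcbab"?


Searching for "b" in "accabbcbbcbab"
Scanning each position:
  Position 0: "a" => no
  Position 1: "c" => no
  Position 2: "c" => no
  Position 3: "a" => no
  Position 4: "b" => MATCH
  Position 5: "b" => MATCH
  Position 6: "c" => no
  Position 7: "b" => MATCH
  Position 8: "b" => MATCH
  Position 9: "c" => no
  Position 10: "b" => MATCH
  Position 11: "a" => no
  Position 12: "b" => MATCH
Total occurrences: 6

6


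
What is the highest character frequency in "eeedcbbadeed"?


Input: eeedcbbadeed
Character counts:
  'a': 1
  'b': 2
  'c': 1
  'd': 3
  'e': 5
Maximum frequency: 5

5


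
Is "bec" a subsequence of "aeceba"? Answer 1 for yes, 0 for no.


Check if "bec" is a subsequence of "aeceba"
Greedy scan:
  Position 0 ('a'): no match needed
  Position 1 ('e'): no match needed
  Position 2 ('c'): no match needed
  Position 3 ('e'): no match needed
  Position 4 ('b'): matches sub[0] = 'b'
  Position 5 ('a'): no match needed
Only matched 1/3 characters => not a subsequence

0


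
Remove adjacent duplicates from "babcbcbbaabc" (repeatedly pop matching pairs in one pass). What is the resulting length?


Input: babcbcbbaabc
Stack-based adjacent duplicate removal:
  Read 'b': push. Stack: b
  Read 'a': push. Stack: ba
  Read 'b': push. Stack: bab
  Read 'c': push. Stack: babc
  Read 'b': push. Stack: babcb
  Read 'c': push. Stack: babcbc
  Read 'b': push. Stack: babcbcb
  Read 'b': matches stack top 'b' => pop. Stack: babcbc
  Read 'a': push. Stack: babcbca
  Read 'a': matches stack top 'a' => pop. Stack: babcbc
  Read 'b': push. Stack: babcbcb
  Read 'c': push. Stack: babcbcbc
Final stack: "babcbcbc" (length 8)

8


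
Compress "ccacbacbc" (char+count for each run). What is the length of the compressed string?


Input: ccacbacbc
Runs:
  'c' x 2 => "c2"
  'a' x 1 => "a1"
  'c' x 1 => "c1"
  'b' x 1 => "b1"
  'a' x 1 => "a1"
  'c' x 1 => "c1"
  'b' x 1 => "b1"
  'c' x 1 => "c1"
Compressed: "c2a1c1b1a1c1b1c1"
Compressed length: 16

16


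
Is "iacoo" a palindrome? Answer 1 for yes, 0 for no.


Input: iacoo
Reversed: oocai
  Compare pos 0 ('i') with pos 4 ('o'): MISMATCH
  Compare pos 1 ('a') with pos 3 ('o'): MISMATCH
Result: not a palindrome

0


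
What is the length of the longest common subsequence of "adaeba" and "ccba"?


LCS of "adaeba" and "ccba"
DP table:
           c    c    b    a
      0    0    0    0    0
  a   0    0    0    0    1
  d   0    0    0    0    1
  a   0    0    0    0    1
  e   0    0    0    0    1
  b   0    0    0    1    1
  a   0    0    0    1    2
LCS length = dp[6][4] = 2

2


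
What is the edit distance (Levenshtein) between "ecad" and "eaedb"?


Computing edit distance: "ecad" -> "eaedb"
DP table:
           e    a    e    d    b
      0    1    2    3    4    5
  e   1    0    1    2    3    4
  c   2    1    1    2    3    4
  a   3    2    1    2    3    4
  d   4    3    2    2    2    3
Edit distance = dp[4][5] = 3

3


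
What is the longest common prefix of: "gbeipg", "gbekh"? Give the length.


Words: gbeipg, gbekh
  Position 0: all 'g' => match
  Position 1: all 'b' => match
  Position 2: all 'e' => match
  Position 3: ('i', 'k') => mismatch, stop
LCP = "gbe" (length 3)

3


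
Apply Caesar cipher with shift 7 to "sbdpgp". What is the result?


Caesar cipher: shift "sbdpgp" by 7
  's' (pos 18) + 7 = pos 25 = 'z'
  'b' (pos 1) + 7 = pos 8 = 'i'
  'd' (pos 3) + 7 = pos 10 = 'k'
  'p' (pos 15) + 7 = pos 22 = 'w'
  'g' (pos 6) + 7 = pos 13 = 'n'
  'p' (pos 15) + 7 = pos 22 = 'w'
Result: zikwnw

zikwnw


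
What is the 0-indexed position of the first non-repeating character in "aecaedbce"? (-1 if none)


Input: aecaedbce
Character frequencies:
  'a': 2
  'b': 1
  'c': 2
  'd': 1
  'e': 3
Scanning left to right for freq == 1:
  Position 0 ('a'): freq=2, skip
  Position 1 ('e'): freq=3, skip
  Position 2 ('c'): freq=2, skip
  Position 3 ('a'): freq=2, skip
  Position 4 ('e'): freq=3, skip
  Position 5 ('d'): unique! => answer = 5

5


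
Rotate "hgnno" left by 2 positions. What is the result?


Input: "hgnno", rotate left by 2
First 2 characters: "hg"
Remaining characters: "nno"
Concatenate remaining + first: "nno" + "hg" = "nnohg"

nnohg


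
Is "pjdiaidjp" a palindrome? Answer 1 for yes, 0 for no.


Input: pjdiaidjp
Reversed: pjdiaidjp
  Compare pos 0 ('p') with pos 8 ('p'): match
  Compare pos 1 ('j') with pos 7 ('j'): match
  Compare pos 2 ('d') with pos 6 ('d'): match
  Compare pos 3 ('i') with pos 5 ('i'): match
Result: palindrome

1


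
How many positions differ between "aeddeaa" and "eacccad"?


Comparing "aeddeaa" and "eacccad" position by position:
  Position 0: 'a' vs 'e' => DIFFER
  Position 1: 'e' vs 'a' => DIFFER
  Position 2: 'd' vs 'c' => DIFFER
  Position 3: 'd' vs 'c' => DIFFER
  Position 4: 'e' vs 'c' => DIFFER
  Position 5: 'a' vs 'a' => same
  Position 6: 'a' vs 'd' => DIFFER
Positions that differ: 6

6


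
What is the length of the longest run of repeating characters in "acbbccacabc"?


Input: "acbbccacabc"
Scanning for longest run:
  Position 1 ('c'): new char, reset run to 1
  Position 2 ('b'): new char, reset run to 1
  Position 3 ('b'): continues run of 'b', length=2
  Position 4 ('c'): new char, reset run to 1
  Position 5 ('c'): continues run of 'c', length=2
  Position 6 ('a'): new char, reset run to 1
  Position 7 ('c'): new char, reset run to 1
  Position 8 ('a'): new char, reset run to 1
  Position 9 ('b'): new char, reset run to 1
  Position 10 ('c'): new char, reset run to 1
Longest run: 'b' with length 2

2


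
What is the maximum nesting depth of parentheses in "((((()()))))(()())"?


Input: "((((()()))))(()())"
Tracking depth:
  Position 0 '(': depth becomes 1
  Position 1 '(': depth becomes 2
  Position 2 '(': depth becomes 3
  Position 3 '(': depth becomes 4
  Position 4 '(': depth becomes 5
  Position 5 ')': depth becomes 4
  Position 6 '(': depth becomes 5
  Position 7 ')': depth becomes 4
  Position 8 ')': depth becomes 3
  Position 9 ')': depth becomes 2
  Position 10 ')': depth becomes 1
  Position 11 ')': depth becomes 0
  Position 12 '(': depth becomes 1
  Position 13 '(': depth becomes 2
  Position 14 ')': depth becomes 1
  Position 15 '(': depth becomes 2
  Position 16 ')': depth becomes 1
  Position 17 ')': depth becomes 0
Maximum depth reached: 5

5


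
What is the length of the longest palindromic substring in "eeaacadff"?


Input: "eeaacadff"
Checking substrings for palindromes:
  [3:6] "aca" (len 3) => palindrome
  [0:2] "ee" (len 2) => palindrome
  [2:4] "aa" (len 2) => palindrome
  [7:9] "ff" (len 2) => palindrome
Longest palindromic substring: "aca" with length 3

3


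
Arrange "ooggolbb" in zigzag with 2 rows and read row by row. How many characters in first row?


Zigzag "ooggolbb" into 2 rows:
Placing characters:
  'o' => row 0
  'o' => row 1
  'g' => row 0
  'g' => row 1
  'o' => row 0
  'l' => row 1
  'b' => row 0
  'b' => row 1
Rows:
  Row 0: "ogob"
  Row 1: "oglb"
First row length: 4

4


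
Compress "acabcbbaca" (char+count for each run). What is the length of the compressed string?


Input: acabcbbaca
Runs:
  'a' x 1 => "a1"
  'c' x 1 => "c1"
  'a' x 1 => "a1"
  'b' x 1 => "b1"
  'c' x 1 => "c1"
  'b' x 2 => "b2"
  'a' x 1 => "a1"
  'c' x 1 => "c1"
  'a' x 1 => "a1"
Compressed: "a1c1a1b1c1b2a1c1a1"
Compressed length: 18

18


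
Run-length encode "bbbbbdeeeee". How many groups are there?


Input: bbbbbdeeeee
Scanning for consecutive runs:
  Group 1: 'b' x 5 (positions 0-4)
  Group 2: 'd' x 1 (positions 5-5)
  Group 3: 'e' x 5 (positions 6-10)
Total groups: 3

3


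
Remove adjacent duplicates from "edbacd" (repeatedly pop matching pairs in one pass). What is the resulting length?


Input: edbacd
Stack-based adjacent duplicate removal:
  Read 'e': push. Stack: e
  Read 'd': push. Stack: ed
  Read 'b': push. Stack: edb
  Read 'a': push. Stack: edba
  Read 'c': push. Stack: edbac
  Read 'd': push. Stack: edbacd
Final stack: "edbacd" (length 6)

6


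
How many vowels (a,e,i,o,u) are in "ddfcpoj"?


Input: ddfcpoj
Checking each character:
  'd' at position 0: consonant
  'd' at position 1: consonant
  'f' at position 2: consonant
  'c' at position 3: consonant
  'p' at position 4: consonant
  'o' at position 5: vowel (running total: 1)
  'j' at position 6: consonant
Total vowels: 1

1


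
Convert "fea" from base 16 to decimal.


Input: "fea" in base 16
Positional expansion:
  Digit 'f' (value 15) x 16^2 = 3840
  Digit 'e' (value 14) x 16^1 = 224
  Digit 'a' (value 10) x 16^0 = 10
Sum = 4074

4074


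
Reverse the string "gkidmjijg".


Input: gkidmjijg
Reading characters right to left:
  Position 8: 'g'
  Position 7: 'j'
  Position 6: 'i'
  Position 5: 'j'
  Position 4: 'm'
  Position 3: 'd'
  Position 2: 'i'
  Position 1: 'k'
  Position 0: 'g'
Reversed: gjijmdikg

gjijmdikg


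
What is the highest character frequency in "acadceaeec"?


Input: acadceaeec
Character counts:
  'a': 3
  'c': 3
  'd': 1
  'e': 3
Maximum frequency: 3

3


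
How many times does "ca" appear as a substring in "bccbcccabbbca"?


Searching for "ca" in "bccbcccabbbca"
Scanning each position:
  Position 0: "bc" => no
  Position 1: "cc" => no
  Position 2: "cb" => no
  Position 3: "bc" => no
  Position 4: "cc" => no
  Position 5: "cc" => no
  Position 6: "ca" => MATCH
  Position 7: "ab" => no
  Position 8: "bb" => no
  Position 9: "bb" => no
  Position 10: "bc" => no
  Position 11: "ca" => MATCH
Total occurrences: 2

2


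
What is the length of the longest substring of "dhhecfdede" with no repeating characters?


Input: "dhhecfdede"
Sliding window (track last position of each char):
  Position 0 ('d'): window [0,0] length 1 -- new best
  Position 1 ('h'): window [0,1] length 2 -- new best
  Position 2 ('h'): repeat (last at 1), move window start to 2
  Position 2 ('h'): window [2,2] length 1
  Position 3 ('e'): window [2,3] length 2
  Position 4 ('c'): window [2,4] length 3 -- new best
  Position 5 ('f'): window [2,5] length 4 -- new best
  Position 6 ('d'): window [2,6] length 5 -- new best
  Position 7 ('e'): repeat (last at 3), move window start to 4
  Position 7 ('e'): window [4,7] length 4
  Position 8 ('d'): repeat (last at 6), move window start to 7
  Position 8 ('d'): window [7,8] length 2
  Position 9 ('e'): repeat (last at 7), move window start to 8
  Position 9 ('e'): window [8,9] length 2
Longest substring with no repeats: "hecfd" with length 5

5


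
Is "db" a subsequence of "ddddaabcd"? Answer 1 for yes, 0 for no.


Check if "db" is a subsequence of "ddddaabcd"
Greedy scan:
  Position 0 ('d'): matches sub[0] = 'd'
  Position 1 ('d'): no match needed
  Position 2 ('d'): no match needed
  Position 3 ('d'): no match needed
  Position 4 ('a'): no match needed
  Position 5 ('a'): no match needed
  Position 6 ('b'): matches sub[1] = 'b'
  Position 7 ('c'): no match needed
  Position 8 ('d'): no match needed
All 2 characters matched => is a subsequence

1


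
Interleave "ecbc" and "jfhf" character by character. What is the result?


Interleaving "ecbc" and "jfhf":
  Position 0: 'e' from first, 'j' from second => "ej"
  Position 1: 'c' from first, 'f' from second => "cf"
  Position 2: 'b' from first, 'h' from second => "bh"
  Position 3: 'c' from first, 'f' from second => "cf"
Result: ejcfbhcf

ejcfbhcf


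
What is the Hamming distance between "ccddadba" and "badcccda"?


Comparing "ccddadba" and "badcccda" position by position:
  Position 0: 'c' vs 'b' => differ
  Position 1: 'c' vs 'a' => differ
  Position 2: 'd' vs 'd' => same
  Position 3: 'd' vs 'c' => differ
  Position 4: 'a' vs 'c' => differ
  Position 5: 'd' vs 'c' => differ
  Position 6: 'b' vs 'd' => differ
  Position 7: 'a' vs 'a' => same
Total differences (Hamming distance): 6

6


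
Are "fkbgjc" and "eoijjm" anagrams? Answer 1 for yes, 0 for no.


Strings: "fkbgjc", "eoijjm"
Sorted first:  bcfgjk
Sorted second: eijjmo
Differ at position 0: 'b' vs 'e' => not anagrams

0


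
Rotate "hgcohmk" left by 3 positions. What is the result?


Input: "hgcohmk", rotate left by 3
First 3 characters: "hgc"
Remaining characters: "ohmk"
Concatenate remaining + first: "ohmk" + "hgc" = "ohmkhgc"

ohmkhgc


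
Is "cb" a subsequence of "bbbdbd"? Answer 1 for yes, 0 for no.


Check if "cb" is a subsequence of "bbbdbd"
Greedy scan:
  Position 0 ('b'): no match needed
  Position 1 ('b'): no match needed
  Position 2 ('b'): no match needed
  Position 3 ('d'): no match needed
  Position 4 ('b'): no match needed
  Position 5 ('d'): no match needed
Only matched 0/2 characters => not a subsequence

0


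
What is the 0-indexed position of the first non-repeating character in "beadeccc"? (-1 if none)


Input: beadeccc
Character frequencies:
  'a': 1
  'b': 1
  'c': 3
  'd': 1
  'e': 2
Scanning left to right for freq == 1:
  Position 0 ('b'): unique! => answer = 0

0


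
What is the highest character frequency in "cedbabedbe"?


Input: cedbabedbe
Character counts:
  'a': 1
  'b': 3
  'c': 1
  'd': 2
  'e': 3
Maximum frequency: 3

3


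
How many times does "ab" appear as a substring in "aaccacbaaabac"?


Searching for "ab" in "aaccacbaaabac"
Scanning each position:
  Position 0: "aa" => no
  Position 1: "ac" => no
  Position 2: "cc" => no
  Position 3: "ca" => no
  Position 4: "ac" => no
  Position 5: "cb" => no
  Position 6: "ba" => no
  Position 7: "aa" => no
  Position 8: "aa" => no
  Position 9: "ab" => MATCH
  Position 10: "ba" => no
  Position 11: "ac" => no
Total occurrences: 1

1


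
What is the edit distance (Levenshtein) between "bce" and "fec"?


Computing edit distance: "bce" -> "fec"
DP table:
           f    e    c
      0    1    2    3
  b   1    1    2    3
  c   2    2    2    2
  e   3    3    2    3
Edit distance = dp[3][3] = 3

3


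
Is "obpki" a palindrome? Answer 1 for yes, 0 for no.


Input: obpki
Reversed: ikpbo
  Compare pos 0 ('o') with pos 4 ('i'): MISMATCH
  Compare pos 1 ('b') with pos 3 ('k'): MISMATCH
Result: not a palindrome

0


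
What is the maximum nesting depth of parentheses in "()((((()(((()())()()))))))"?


Input: "()((((()(((()())()()))))))"
Tracking depth:
  Position 0 '(': depth becomes 1
  Position 1 ')': depth becomes 0
  Position 2 '(': depth becomes 1
  Position 3 '(': depth becomes 2
  Position 4 '(': depth becomes 3
  Position 5 '(': depth becomes 4
  Position 6 '(': depth becomes 5
  Position 7 ')': depth becomes 4
  Position 8 '(': depth becomes 5
  Position 9 '(': depth becomes 6
  Position 10 '(': depth becomes 7
  Position 11 '(': depth becomes 8
  Position 12 ')': depth becomes 7
  Position 13 '(': depth becomes 8
  Position 14 ')': depth becomes 7
  Position 15 ')': depth becomes 6
  Position 16 '(': depth becomes 7
  Position 17 ')': depth becomes 6
  Position 18 '(': depth becomes 7
  Position 19 ')': depth becomes 6
  Position 20 ')': depth becomes 5
  Position 21 ')': depth becomes 4
  Position 22 ')': depth becomes 3
  Position 23 ')': depth becomes 2
  Position 24 ')': depth becomes 1
  Position 25 ')': depth becomes 0
Maximum depth reached: 8

8


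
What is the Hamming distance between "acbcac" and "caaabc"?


Comparing "acbcac" and "caaabc" position by position:
  Position 0: 'a' vs 'c' => differ
  Position 1: 'c' vs 'a' => differ
  Position 2: 'b' vs 'a' => differ
  Position 3: 'c' vs 'a' => differ
  Position 4: 'a' vs 'b' => differ
  Position 5: 'c' vs 'c' => same
Total differences (Hamming distance): 5

5


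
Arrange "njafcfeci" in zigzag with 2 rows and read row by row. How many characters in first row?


Zigzag "njafcfeci" into 2 rows:
Placing characters:
  'n' => row 0
  'j' => row 1
  'a' => row 0
  'f' => row 1
  'c' => row 0
  'f' => row 1
  'e' => row 0
  'c' => row 1
  'i' => row 0
Rows:
  Row 0: "nacei"
  Row 1: "jffc"
First row length: 5

5


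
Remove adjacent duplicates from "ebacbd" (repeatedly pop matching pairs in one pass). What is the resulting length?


Input: ebacbd
Stack-based adjacent duplicate removal:
  Read 'e': push. Stack: e
  Read 'b': push. Stack: eb
  Read 'a': push. Stack: eba
  Read 'c': push. Stack: ebac
  Read 'b': push. Stack: ebacb
  Read 'd': push. Stack: ebacbd
Final stack: "ebacbd" (length 6)

6


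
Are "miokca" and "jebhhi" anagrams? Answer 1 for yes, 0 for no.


Strings: "miokca", "jebhhi"
Sorted first:  acikmo
Sorted second: behhij
Differ at position 0: 'a' vs 'b' => not anagrams

0


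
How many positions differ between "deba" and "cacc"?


Comparing "deba" and "cacc" position by position:
  Position 0: 'd' vs 'c' => DIFFER
  Position 1: 'e' vs 'a' => DIFFER
  Position 2: 'b' vs 'c' => DIFFER
  Position 3: 'a' vs 'c' => DIFFER
Positions that differ: 4

4


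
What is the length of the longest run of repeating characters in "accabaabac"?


Input: "accabaabac"
Scanning for longest run:
  Position 1 ('c'): new char, reset run to 1
  Position 2 ('c'): continues run of 'c', length=2
  Position 3 ('a'): new char, reset run to 1
  Position 4 ('b'): new char, reset run to 1
  Position 5 ('a'): new char, reset run to 1
  Position 6 ('a'): continues run of 'a', length=2
  Position 7 ('b'): new char, reset run to 1
  Position 8 ('a'): new char, reset run to 1
  Position 9 ('c'): new char, reset run to 1
Longest run: 'c' with length 2

2


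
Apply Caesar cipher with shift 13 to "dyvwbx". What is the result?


Caesar cipher: shift "dyvwbx" by 13
  'd' (pos 3) + 13 = pos 16 = 'q'
  'y' (pos 24) + 13 = pos 11 = 'l'
  'v' (pos 21) + 13 = pos 8 = 'i'
  'w' (pos 22) + 13 = pos 9 = 'j'
  'b' (pos 1) + 13 = pos 14 = 'o'
  'x' (pos 23) + 13 = pos 10 = 'k'
Result: qlijok

qlijok


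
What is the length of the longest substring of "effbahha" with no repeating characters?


Input: "effbahha"
Sliding window (track last position of each char):
  Position 0 ('e'): window [0,0] length 1 -- new best
  Position 1 ('f'): window [0,1] length 2 -- new best
  Position 2 ('f'): repeat (last at 1), move window start to 2
  Position 2 ('f'): window [2,2] length 1
  Position 3 ('b'): window [2,3] length 2
  Position 4 ('a'): window [2,4] length 3 -- new best
  Position 5 ('h'): window [2,5] length 4 -- new best
  Position 6 ('h'): repeat (last at 5), move window start to 6
  Position 6 ('h'): window [6,6] length 1
  Position 7 ('a'): window [6,7] length 2
Longest substring with no repeats: "fbah" with length 4

4
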